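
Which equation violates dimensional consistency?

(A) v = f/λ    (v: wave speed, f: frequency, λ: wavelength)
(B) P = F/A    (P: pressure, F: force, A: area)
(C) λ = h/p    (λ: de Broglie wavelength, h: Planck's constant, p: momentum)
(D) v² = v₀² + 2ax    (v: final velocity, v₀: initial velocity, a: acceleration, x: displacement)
(A) v = f/λ

The equation (A) v = f/λ is dimensionally incorrect.

LHS (v): [L T^-1]
RHS (f/λ): [L^-1 T^-1] ✗

The dimensions do not match. The other three equations balance.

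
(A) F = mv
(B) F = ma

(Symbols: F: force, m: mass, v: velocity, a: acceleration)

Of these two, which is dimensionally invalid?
(A)

(A) F = mv: LHS [L M T^-2], RHS [L M T^-1] ✗
(B) F = ma: LHS [L M T^-2], RHS [L M T^-2] ✓

Expression (A) F = mv is dimensionally incorrect.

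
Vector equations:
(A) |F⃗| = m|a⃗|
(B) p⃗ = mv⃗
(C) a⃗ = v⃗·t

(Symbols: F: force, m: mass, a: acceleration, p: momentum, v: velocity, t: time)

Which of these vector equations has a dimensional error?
(C) a⃗ = v⃗·t

(A) |F⃗| = m|a⃗|: LHS [L M T^-2], RHS [L M T^-2] ✓ — magnitudes of vectors are scalars
(B) p⃗ = mv⃗: LHS [L M T^-1], RHS [L M T^-1] ✓ — mass (scalar) times velocity (vector)
(C) a⃗ = v⃗·t: LHS [L T^-2], RHS [L] ✗ — acceleration is velocity per time; should be v⃗/t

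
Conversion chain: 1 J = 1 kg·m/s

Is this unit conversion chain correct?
The chain is incorrect (it contains an error).

Incorrect: Joule is kg·m²/s², not kg·m/s (that is momentum)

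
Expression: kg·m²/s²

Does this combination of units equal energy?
Yes

The expression kg·m²/s² has dimensions [L^2 M T^-2], which is exactly energy [L^2 M T^-2].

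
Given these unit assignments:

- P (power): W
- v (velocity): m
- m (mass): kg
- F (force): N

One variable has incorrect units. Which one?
v

The variable v (velocity) should have units m/s, not m.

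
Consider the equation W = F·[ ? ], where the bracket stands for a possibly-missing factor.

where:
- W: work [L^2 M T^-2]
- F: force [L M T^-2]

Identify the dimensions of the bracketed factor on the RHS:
[L] — length (e.g. a distance d)

W has dimensions [L^2 M T^-2]; F has dimensions [L M T^-2].
The bracketed factor must supply [L^2 M T^-2] / [L M T^-2] = [L].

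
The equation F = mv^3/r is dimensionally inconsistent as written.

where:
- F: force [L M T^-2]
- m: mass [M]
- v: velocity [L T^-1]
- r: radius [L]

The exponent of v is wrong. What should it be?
The exponent of v should be 2: F = mv^2/r

The LHS F has dimensions [L M T^-2]; v has dimensions [L T^-1].
As written, the RHS mv^3/r (exponent 3 on v) has dimensions [L^2 M T^-3], which does not match.
With exponent 2, the RHS mv^2/r has dimensions [L M T^-2], matching the LHS.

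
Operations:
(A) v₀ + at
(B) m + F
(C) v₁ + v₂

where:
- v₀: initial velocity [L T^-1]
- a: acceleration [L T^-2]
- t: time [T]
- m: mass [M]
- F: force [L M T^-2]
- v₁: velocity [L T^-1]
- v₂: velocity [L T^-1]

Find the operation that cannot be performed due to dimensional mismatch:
(B) m + F

(A) v₀ + at: v₀ [L T^-1] and at [L T^-1] — same dimensions ✓
(B) m + F: m [M] and F [L M T^-2] — different dimensions cannot be added/subtracted ✗
(C) v₁ + v₂: v₁ [L T^-1] and v₂ [L T^-1] — same dimensions ✓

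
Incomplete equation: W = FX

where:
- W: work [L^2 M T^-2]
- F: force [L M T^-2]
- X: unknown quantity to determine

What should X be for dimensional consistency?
X = d (distance), dimensions [L]

W has dimensions [L^2 M T^-2]; the rest of the RHS (F) has dimensions [L M T^-2].
So X must have dimensions [L] — X = d (distance).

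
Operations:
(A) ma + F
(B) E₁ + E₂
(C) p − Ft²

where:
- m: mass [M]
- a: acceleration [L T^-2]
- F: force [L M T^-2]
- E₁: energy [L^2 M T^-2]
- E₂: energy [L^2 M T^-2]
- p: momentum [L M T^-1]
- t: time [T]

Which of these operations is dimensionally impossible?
(C) p − Ft²

(A) ma + F: ma [L M T^-2] and F [L M T^-2] — same dimensions ✓
(B) E₁ + E₂: E₁ [L^2 M T^-2] and E₂ [L^2 M T^-2] — same dimensions ✓
(C) p − Ft²: p [L M T^-1] and Ft² [L M] — different dimensions cannot be added/subtracted ✗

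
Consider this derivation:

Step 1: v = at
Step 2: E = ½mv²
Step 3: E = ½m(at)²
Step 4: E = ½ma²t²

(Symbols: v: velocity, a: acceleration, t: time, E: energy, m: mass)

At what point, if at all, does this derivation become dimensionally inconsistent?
No step introduces an error — all steps are dimensionally consistent.

Step 1: v = at → LHS [L T^-1], RHS [L T^-1] ✓
Step 2: E = ½mv² → LHS [L^2 M T^-2], RHS [L^2 M T^-2] ✓
Step 3: E = ½m(at)² → LHS [L^2 M T^-2], RHS [L^2 M T^-2] ✓
Step 4: E = ½ma²t² → LHS [L^2 M T^-2], RHS [L^2 M T^-2] ✓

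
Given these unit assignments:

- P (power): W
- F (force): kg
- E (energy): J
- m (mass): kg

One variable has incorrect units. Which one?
F

The variable F (force) should have units N, not kg.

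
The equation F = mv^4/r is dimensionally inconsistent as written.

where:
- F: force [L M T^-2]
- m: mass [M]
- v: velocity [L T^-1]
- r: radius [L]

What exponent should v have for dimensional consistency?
The exponent of v should be 2: F = mv^2/r

The LHS F has dimensions [L M T^-2]; v has dimensions [L T^-1].
As written, the RHS mv^4/r (exponent 4 on v) has dimensions [L^3 M T^-4], which does not match.
With exponent 2, the RHS mv^2/r has dimensions [L M T^-2], matching the LHS.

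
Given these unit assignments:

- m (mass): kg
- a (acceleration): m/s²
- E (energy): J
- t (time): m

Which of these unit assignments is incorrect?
t

The variable t (time) should have units s, not m.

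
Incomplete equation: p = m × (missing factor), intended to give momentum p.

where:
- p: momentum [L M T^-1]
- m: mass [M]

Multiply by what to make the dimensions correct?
v (velocity), dimensions [L T^-1]

p has dimensions [L M T^-1] and m has dimensions [M].
The missing factor must have dimensions [L M T^-1] / [M] = [L T^-1], i.e. velocity (v).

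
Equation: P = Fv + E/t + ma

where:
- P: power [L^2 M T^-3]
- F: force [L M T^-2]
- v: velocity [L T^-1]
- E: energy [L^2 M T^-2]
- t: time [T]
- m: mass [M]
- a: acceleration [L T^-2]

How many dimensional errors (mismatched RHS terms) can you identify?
1

LHS P: [L^2 M T^-3]
- Fv: [L^2 M T^-3] ✓
- E/t: [L^2 M T^-3] ✓
- ma: [L M T^-2] ✗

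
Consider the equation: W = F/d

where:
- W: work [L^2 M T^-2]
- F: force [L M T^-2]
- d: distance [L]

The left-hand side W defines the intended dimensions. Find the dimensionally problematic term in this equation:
The right-hand side term F/d

W has dimensions [L^2 M T^-2], but F/d has dimensions [M T^-2], so the term F/d is dimensionally wrong for W.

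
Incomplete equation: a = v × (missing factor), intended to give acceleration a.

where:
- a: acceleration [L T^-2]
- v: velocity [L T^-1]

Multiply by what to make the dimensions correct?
1/t (inverse time), dimensions [T^-1]

a has dimensions [L T^-2] and v has dimensions [L T^-1].
The missing factor must have dimensions [L T^-2] / [L T^-1] = [T^-1], i.e. inverse time (1/t).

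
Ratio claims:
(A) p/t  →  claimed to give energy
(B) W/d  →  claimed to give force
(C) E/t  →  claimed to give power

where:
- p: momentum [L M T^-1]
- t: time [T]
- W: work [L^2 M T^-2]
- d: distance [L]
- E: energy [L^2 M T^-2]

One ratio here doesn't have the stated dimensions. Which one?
(A) p/t does not give energy

(A) p/t: [L M T^-2] ≠ energy [L^2 M T^-2] ✗
(B) W/d: [L M T^-2] = force [L M T^-2] ✓
(C) E/t: [L^2 M T^-3] = power [L^2 M T^-3] ✓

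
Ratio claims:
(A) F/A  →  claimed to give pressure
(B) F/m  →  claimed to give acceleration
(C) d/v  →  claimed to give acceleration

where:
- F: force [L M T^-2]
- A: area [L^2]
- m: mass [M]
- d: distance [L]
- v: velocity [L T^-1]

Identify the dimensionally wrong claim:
(C) d/v does not give acceleration

(A) F/A: [L^-1 M T^-2] = pressure [L^-1 M T^-2] ✓
(B) F/m: [L T^-2] = acceleration [L T^-2] ✓
(C) d/v: [T] ≠ acceleration [L T^-2] ✗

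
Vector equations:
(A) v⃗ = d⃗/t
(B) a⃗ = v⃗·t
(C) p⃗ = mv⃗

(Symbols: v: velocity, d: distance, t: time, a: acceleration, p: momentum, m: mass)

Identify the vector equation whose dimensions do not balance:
(B) a⃗ = v⃗·t

(A) v⃗ = d⃗/t: LHS [L T^-1], RHS [L T^-1] ✓ — displacement (vector) divided by time (scalar)
(B) a⃗ = v⃗·t: LHS [L T^-2], RHS [L] ✗ — acceleration is velocity per time; should be v⃗/t
(C) p⃗ = mv⃗: LHS [L M T^-1], RHS [L M T^-1] ✓ — mass (scalar) times velocity (vector)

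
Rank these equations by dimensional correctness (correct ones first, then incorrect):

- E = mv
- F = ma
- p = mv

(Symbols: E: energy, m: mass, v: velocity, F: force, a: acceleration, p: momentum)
Dimensionally correct: F = ma, p = mv
Dimensionally incorrect: E = mv
Ordered (correct first, then incorrect): F = ma, p = mv, E = mv

- E = mv: LHS [L^2 M T^-2], RHS [L M T^-1] → incorrect ✗
- F = ma: LHS [L M T^-2], RHS [L M T^-2] → correct ✓
- p = mv: LHS [L M T^-1], RHS [L M T^-1] → correct ✓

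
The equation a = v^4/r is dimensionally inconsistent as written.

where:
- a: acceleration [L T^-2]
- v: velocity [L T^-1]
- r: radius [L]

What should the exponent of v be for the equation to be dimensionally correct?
The exponent of v should be 2: a = v^2/r

The LHS a has dimensions [L T^-2]; v has dimensions [L T^-1].
As written, the RHS v^4/r (exponent 4 on v) has dimensions [L^3 T^-4], which does not match.
With exponent 2, the RHS v^2/r has dimensions [L T^-2], matching the LHS.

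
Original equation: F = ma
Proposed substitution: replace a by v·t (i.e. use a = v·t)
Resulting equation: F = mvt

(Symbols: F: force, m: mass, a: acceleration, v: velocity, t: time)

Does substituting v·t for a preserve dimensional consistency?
No

[a] = [L T^-2] and [v·t] = [L]. These differ, so the substitution replaces a quantity by one of different dimensions and the result F = mvt has LHS [L M T^-2] vs RHS [L M] — inconsistent.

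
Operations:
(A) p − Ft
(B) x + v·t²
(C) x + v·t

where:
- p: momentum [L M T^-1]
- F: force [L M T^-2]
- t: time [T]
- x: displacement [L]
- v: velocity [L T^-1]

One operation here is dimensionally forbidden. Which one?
(B) x + v·t²

(A) p − Ft: p [L M T^-1] and Ft [L M T^-1] — same dimensions ✓
(B) x + v·t²: x [L] and v·t² [L T] — different dimensions cannot be added/subtracted ✗
(C) x + v·t: x [L] and v·t [L] — same dimensions ✓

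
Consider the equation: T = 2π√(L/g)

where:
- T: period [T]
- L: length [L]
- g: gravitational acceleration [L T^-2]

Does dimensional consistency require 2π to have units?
No

T has dimensions [T] and √(L/g) already has dimensions [T], so the equation balances without 2π contributing any dimensions. 2π is a pure (dimensionless) number; changing or removing it would not affect dimensional consistency.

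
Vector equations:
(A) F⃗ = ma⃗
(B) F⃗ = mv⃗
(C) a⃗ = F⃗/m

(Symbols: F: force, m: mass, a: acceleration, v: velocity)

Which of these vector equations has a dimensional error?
(B) F⃗ = mv⃗

(A) F⃗ = ma⃗: LHS [L M T^-2], RHS [L M T^-2] ✓ — Force and acceleration are vectors, mass is a scalar
(B) F⃗ = mv⃗: LHS [L M T^-2], RHS [L M T^-1] ✗ — mass times velocity is momentum, not force; should be ma⃗
(C) a⃗ = F⃗/m: LHS [L T^-2], RHS [L T^-2] ✓ — force (vector) divided by mass (scalar)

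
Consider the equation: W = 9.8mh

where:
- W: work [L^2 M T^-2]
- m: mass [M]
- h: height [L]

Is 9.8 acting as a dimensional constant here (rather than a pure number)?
Yes

W has dimensions [L^2 M T^-2], while mh alone has dimensions [L M]. For the equation to balance, the factor 9.8 must carry dimensions [L T^-2] — it is a dimensional constant (a numerical value of a physical quantity with its units suppressed), not a pure number.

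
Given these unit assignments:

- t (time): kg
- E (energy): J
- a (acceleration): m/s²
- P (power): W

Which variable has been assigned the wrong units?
t

The variable t (time) should have units s, not kg.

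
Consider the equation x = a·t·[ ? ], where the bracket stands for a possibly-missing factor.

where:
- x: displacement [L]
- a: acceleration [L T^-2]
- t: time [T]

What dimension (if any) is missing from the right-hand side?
[T] — time (e.g. t)

x has dimensions [L]; a·t has dimensions [L T^-1].
The bracketed factor must supply [L] / [L T^-1] = [T].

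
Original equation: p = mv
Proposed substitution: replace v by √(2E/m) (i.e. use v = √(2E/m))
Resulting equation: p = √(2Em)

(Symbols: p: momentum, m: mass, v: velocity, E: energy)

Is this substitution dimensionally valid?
Yes

[v] = [L T^-1] and [√(2E/m)] = [L T^-1]. These match, so the substitution replaces a quantity by one of the same dimensions and the result p = √(2Em) has LHS [L M T^-1] vs RHS [L M T^-1] — still consistent.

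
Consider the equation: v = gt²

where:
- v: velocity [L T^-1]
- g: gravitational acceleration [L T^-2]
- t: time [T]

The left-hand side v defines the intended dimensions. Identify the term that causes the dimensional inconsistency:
The right-hand side term gt²

v has dimensions [L T^-1], but gt² has dimensions [L], so the term gt² is dimensionally wrong for v.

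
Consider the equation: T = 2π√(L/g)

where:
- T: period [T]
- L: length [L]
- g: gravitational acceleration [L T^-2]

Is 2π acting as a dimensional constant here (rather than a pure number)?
No

T has dimensions [T] and √(L/g) already has dimensions [T], so the equation balances without 2π contributing any dimensions. 2π is a pure (dimensionless) number; changing or removing it would not affect dimensional consistency.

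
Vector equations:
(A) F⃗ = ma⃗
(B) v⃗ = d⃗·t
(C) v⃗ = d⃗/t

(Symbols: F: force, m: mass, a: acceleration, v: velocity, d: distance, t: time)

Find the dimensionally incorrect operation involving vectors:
(B) v⃗ = d⃗·t

(A) F⃗ = ma⃗: LHS [L M T^-2], RHS [L M T^-2] ✓ — Force and acceleration are vectors, mass is a scalar
(B) v⃗ = d⃗·t: LHS [L T^-1], RHS [L T] ✗ — velocity is displacement per time; should be d⃗/t
(C) v⃗ = d⃗/t: LHS [L T^-1], RHS [L T^-1] ✓ — displacement (vector) divided by time (scalar)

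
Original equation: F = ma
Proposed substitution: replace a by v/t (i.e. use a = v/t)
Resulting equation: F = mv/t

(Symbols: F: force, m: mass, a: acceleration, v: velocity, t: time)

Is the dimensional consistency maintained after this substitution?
Yes

[a] = [L T^-2] and [v/t] = [L T^-2]. These match, so the substitution replaces a quantity by one of the same dimensions and the result F = mv/t has LHS [L M T^-2] vs RHS [L M T^-2] — still consistent.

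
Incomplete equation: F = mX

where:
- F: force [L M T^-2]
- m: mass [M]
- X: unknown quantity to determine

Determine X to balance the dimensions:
X = a (acceleration), dimensions [L T^-2]

F has dimensions [L M T^-2]; the rest of the RHS (m) has dimensions [M].
So X must have dimensions [L T^-2] — X = a (acceleration).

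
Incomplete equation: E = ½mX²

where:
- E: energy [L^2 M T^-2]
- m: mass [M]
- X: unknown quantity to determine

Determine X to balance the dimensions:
X = v (velocity), dimensions [L T^-1]

E has dimensions [L^2 M T^-2]; the rest of the RHS (½m) has dimensions [M].
So X² must have dimensions [L^2 T^-2], i.e. X has dimensions [L T^-1] — X = v (velocity).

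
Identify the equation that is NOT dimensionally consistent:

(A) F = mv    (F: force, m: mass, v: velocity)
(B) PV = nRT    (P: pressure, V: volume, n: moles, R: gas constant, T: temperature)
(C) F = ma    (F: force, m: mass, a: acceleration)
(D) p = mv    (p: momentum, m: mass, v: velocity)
(A) F = mv

The equation (A) F = mv is dimensionally incorrect.

LHS (F): [L M T^-2]
RHS (mv): [L M T^-1] ✗

The dimensions do not match. The other three equations balance.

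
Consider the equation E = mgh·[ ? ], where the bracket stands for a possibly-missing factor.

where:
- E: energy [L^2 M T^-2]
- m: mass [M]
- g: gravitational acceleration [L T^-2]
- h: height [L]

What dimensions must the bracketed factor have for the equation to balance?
Nothing is missing — the bracketed factor must be dimensionless.

E has dimensions [L^2 M T^-2] and mgh already has dimensions [L^2 M T^-2], so E = mgh is dimensionally complete.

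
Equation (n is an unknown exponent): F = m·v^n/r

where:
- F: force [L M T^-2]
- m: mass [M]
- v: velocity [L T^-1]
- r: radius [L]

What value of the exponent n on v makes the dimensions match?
n = 2

F has dimensions [L M T^-2]; v has dimensions [L T^-1].
The rest of the RHS has dimensions [L^-1 M], so v^n must supply [L^2 T^-2].
With n = 2: m·v^2/r has dimensions [L M T^-2], matching the LHS ✓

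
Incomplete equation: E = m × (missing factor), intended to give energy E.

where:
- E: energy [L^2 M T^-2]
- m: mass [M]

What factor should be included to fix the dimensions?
v² (velocity squared), dimensions [L^2 T^-2]

E has dimensions [L^2 M T^-2] and m has dimensions [M].
The missing factor must have dimensions [L^2 M T^-2] / [M] = [L^2 T^-2], i.e. velocity squared (v²).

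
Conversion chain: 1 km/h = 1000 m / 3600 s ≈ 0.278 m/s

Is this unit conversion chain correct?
The chain is correct (no errors).

Correct: 1 km = 1000 m, 1 h = 3600 s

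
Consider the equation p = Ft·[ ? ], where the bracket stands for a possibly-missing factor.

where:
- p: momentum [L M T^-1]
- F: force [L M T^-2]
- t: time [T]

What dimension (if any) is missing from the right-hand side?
Nothing is missing — the bracketed factor must be dimensionless.

p has dimensions [L M T^-1] and Ft already has dimensions [L M T^-1], so p = Ft is dimensionally complete.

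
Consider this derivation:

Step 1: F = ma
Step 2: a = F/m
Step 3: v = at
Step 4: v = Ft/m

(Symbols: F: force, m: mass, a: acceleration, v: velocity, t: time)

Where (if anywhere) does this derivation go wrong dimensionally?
No step introduces an error — all steps are dimensionally consistent.

Step 1: F = ma → LHS [L M T^-2], RHS [L M T^-2] ✓
Step 2: a = F/m → LHS [L T^-2], RHS [L T^-2] ✓
Step 3: v = at → LHS [L T^-1], RHS [L T^-1] ✓
Step 4: v = Ft/m → LHS [L T^-1], RHS [L T^-1] ✓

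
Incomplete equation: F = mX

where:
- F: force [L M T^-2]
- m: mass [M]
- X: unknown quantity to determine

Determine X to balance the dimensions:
X = a (acceleration), dimensions [L T^-2]

F has dimensions [L M T^-2]; the rest of the RHS (m) has dimensions [M].
So X must have dimensions [L T^-2] — X = a (acceleration).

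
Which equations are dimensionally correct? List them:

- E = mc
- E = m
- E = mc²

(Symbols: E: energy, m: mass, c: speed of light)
Dimensionally correct: E = mc²
Dimensionally incorrect: E = mc, E = m
Ordered (correct first, then incorrect): E = mc², E = mc, E = m

- E = mc: LHS [L^2 M T^-2], RHS [L M T^-1] → incorrect ✗
- E = m: LHS [L^2 M T^-2], RHS [M] → incorrect ✗
- E = mc²: LHS [L^2 M T^-2], RHS [L^2 M T^-2] → correct ✓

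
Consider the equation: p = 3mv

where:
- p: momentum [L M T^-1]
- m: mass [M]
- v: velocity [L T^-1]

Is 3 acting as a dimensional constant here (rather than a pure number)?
No

p has dimensions [L M T^-1] and mv already has dimensions [L M T^-1], so the equation balances without 3 contributing any dimensions. 3 is a pure (dimensionless) number; changing or removing it would not affect dimensional consistency.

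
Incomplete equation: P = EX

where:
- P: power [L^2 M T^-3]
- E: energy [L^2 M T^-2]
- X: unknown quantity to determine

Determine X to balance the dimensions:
X = f (inverse time / frequency (1/t)), dimensions [T^-1]

P has dimensions [L^2 M T^-3]; the rest of the RHS (E) has dimensions [L^2 M T^-2].
So X must have dimensions [T^-1] — X = f (inverse time / frequency (1/t)).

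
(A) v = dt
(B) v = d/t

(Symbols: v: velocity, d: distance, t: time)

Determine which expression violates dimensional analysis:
(A)

(A) v = dt: LHS [L T^-1], RHS [L T] ✗
(B) v = d/t: LHS [L T^-1], RHS [L T^-1] ✓

Expression (A) v = dt is dimensionally incorrect.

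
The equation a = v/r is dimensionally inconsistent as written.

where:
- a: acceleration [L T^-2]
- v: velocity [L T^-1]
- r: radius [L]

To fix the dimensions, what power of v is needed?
The exponent of v should be 2: a = v^2/r

The LHS a has dimensions [L T^-2]; v has dimensions [L T^-1].
As written, the RHS v/r (exponent 1 on v) has dimensions [T^-1], which does not match.
With exponent 2, the RHS v^2/r has dimensions [L T^-2], matching the LHS.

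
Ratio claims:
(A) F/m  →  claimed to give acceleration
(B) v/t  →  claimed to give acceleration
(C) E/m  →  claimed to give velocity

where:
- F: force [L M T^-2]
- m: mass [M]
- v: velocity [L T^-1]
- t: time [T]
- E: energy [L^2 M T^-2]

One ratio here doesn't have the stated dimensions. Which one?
(C) E/m does not give velocity

(A) F/m: [L T^-2] = acceleration [L T^-2] ✓
(B) v/t: [L T^-2] = acceleration [L T^-2] ✓
(C) E/m: [L^2 T^-2] ≠ velocity [L T^-1] ✗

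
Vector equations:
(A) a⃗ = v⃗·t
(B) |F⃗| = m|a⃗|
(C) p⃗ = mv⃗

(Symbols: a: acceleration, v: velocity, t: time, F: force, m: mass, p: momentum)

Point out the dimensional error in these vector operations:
(A) a⃗ = v⃗·t

(A) a⃗ = v⃗·t: LHS [L T^-2], RHS [L] ✗ — acceleration is velocity per time; should be v⃗/t
(B) |F⃗| = m|a⃗|: LHS [L M T^-2], RHS [L M T^-2] ✓ — magnitudes of vectors are scalars
(C) p⃗ = mv⃗: LHS [L M T^-1], RHS [L M T^-1] ✓ — mass (scalar) times velocity (vector)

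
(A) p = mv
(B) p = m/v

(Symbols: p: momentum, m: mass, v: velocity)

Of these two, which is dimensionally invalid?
(B)

(A) p = mv: LHS [L M T^-1], RHS [L M T^-1] ✓
(B) p = m/v: LHS [L M T^-1], RHS [L^-1 M T] ✗

Expression (B) p = m/v is dimensionally incorrect.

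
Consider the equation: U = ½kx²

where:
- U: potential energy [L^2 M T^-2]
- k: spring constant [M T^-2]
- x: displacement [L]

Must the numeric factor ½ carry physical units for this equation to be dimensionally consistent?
No

U has dimensions [L^2 M T^-2] and kx² already has dimensions [L^2 M T^-2], so the equation balances without ½ contributing any dimensions. ½ is a pure (dimensionless) number; changing or removing it would not affect dimensional consistency.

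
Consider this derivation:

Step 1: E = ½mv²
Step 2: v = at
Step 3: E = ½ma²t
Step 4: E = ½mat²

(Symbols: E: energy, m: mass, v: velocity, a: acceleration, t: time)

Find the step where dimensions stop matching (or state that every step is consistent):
Step 3

Step 1: E = ½mv² → LHS [L^2 M T^-2], RHS [L^2 M T^-2] ✓
Step 2: v = at → LHS [L T^-1], RHS [L T^-1] ✓
Step 3: E = ½ma²t → LHS [L^2 M T^-2], RHS [L^2 M T^-3] ✗

The first dimensional inconsistency appears in step 3: E = ½ma²t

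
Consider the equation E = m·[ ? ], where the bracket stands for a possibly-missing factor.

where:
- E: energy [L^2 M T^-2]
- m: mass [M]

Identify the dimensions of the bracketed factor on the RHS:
[L^2 T^-2] — velocity squared (e.g. v²)

E has dimensions [L^2 M T^-2]; m has dimensions [M].
The bracketed factor must supply [L^2 M T^-2] / [M] = [L^2 T^-2].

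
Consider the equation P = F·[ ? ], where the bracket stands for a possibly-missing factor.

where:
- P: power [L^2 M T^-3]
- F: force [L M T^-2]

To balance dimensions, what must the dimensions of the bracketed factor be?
[L T^-1] — velocity (e.g. v)

P has dimensions [L^2 M T^-3]; F has dimensions [L M T^-2].
The bracketed factor must supply [L^2 M T^-3] / [L M T^-2] = [L T^-1].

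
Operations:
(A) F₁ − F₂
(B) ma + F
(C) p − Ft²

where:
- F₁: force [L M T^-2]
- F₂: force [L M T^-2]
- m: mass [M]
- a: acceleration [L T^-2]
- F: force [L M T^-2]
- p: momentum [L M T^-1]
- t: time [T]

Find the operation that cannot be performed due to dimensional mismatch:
(C) p − Ft²

(A) F₁ − F₂: F₁ [L M T^-2] and F₂ [L M T^-2] — same dimensions ✓
(B) ma + F: ma [L M T^-2] and F [L M T^-2] — same dimensions ✓
(C) p − Ft²: p [L M T^-1] and Ft² [L M] — different dimensions cannot be added/subtracted ✗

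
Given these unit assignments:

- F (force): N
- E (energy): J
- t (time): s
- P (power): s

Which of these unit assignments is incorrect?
P

The variable P (power) should have units W, not s.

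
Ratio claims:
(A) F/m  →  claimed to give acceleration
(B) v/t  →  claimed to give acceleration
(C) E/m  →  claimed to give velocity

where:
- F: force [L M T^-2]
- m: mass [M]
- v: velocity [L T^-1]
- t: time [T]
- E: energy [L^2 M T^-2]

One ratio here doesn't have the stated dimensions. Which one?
(C) E/m does not give velocity

(A) F/m: [L T^-2] = acceleration [L T^-2] ✓
(B) v/t: [L T^-2] = acceleration [L T^-2] ✓
(C) E/m: [L^2 T^-2] ≠ velocity [L T^-1] ✗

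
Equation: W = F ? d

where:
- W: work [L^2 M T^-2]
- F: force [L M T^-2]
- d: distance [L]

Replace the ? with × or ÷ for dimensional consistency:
multiplication (×): W = F × d

W [L^2 M T^-2]; F [L M T^-2]; d [L].
F × d → [L^2 M T^-2] ✓
F ÷ d → [M T^-2] ✗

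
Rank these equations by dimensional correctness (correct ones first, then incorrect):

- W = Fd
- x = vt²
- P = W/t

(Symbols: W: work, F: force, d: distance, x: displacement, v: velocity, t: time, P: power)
Dimensionally correct: W = Fd, P = W/t
Dimensionally incorrect: x = vt²
Ordered (correct first, then incorrect): W = Fd, P = W/t, x = vt²

- W = Fd: LHS [L^2 M T^-2], RHS [L^2 M T^-2] → correct ✓
- x = vt²: LHS [L], RHS [L T] → incorrect ✗
- P = W/t: LHS [L^2 M T^-3], RHS [L^2 M T^-3] → correct ✓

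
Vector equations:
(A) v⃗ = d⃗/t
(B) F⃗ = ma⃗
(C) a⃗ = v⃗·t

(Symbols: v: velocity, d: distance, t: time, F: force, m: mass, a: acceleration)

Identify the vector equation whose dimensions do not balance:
(C) a⃗ = v⃗·t

(A) v⃗ = d⃗/t: LHS [L T^-1], RHS [L T^-1] ✓ — displacement (vector) divided by time (scalar)
(B) F⃗ = ma⃗: LHS [L M T^-2], RHS [L M T^-2] ✓ — Force and acceleration are vectors, mass is a scalar
(C) a⃗ = v⃗·t: LHS [L T^-2], RHS [L] ✗ — acceleration is velocity per time; should be v⃗/t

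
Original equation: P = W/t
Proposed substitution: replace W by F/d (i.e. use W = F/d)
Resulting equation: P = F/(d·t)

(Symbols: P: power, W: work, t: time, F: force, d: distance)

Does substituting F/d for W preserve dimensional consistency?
No

[W] = [L^2 M T^-2] and [F/d] = [M T^-2]. These differ, so the substitution replaces a quantity by one of different dimensions and the result P = F/(d·t) has LHS [L^2 M T^-3] vs RHS [M T^-3] — inconsistent.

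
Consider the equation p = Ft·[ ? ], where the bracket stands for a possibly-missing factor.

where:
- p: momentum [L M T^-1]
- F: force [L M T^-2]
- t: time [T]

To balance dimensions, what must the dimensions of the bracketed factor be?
Nothing is missing — the bracketed factor must be dimensionless.

p has dimensions [L M T^-1] and Ft already has dimensions [L M T^-1], so p = Ft is dimensionally complete.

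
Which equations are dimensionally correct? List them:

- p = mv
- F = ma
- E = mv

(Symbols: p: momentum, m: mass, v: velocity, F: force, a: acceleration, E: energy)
Dimensionally correct: p = mv, F = ma
Dimensionally incorrect: E = mv
Ordered (correct first, then incorrect): p = mv, F = ma, E = mv

- p = mv: LHS [L M T^-1], RHS [L M T^-1] → correct ✓
- F = ma: LHS [L M T^-2], RHS [L M T^-2] → correct ✓
- E = mv: LHS [L^2 M T^-2], RHS [L M T^-1] → incorrect ✗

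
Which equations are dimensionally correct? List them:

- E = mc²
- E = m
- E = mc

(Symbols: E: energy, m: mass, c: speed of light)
Dimensionally correct: E = mc²
Dimensionally incorrect: E = m, E = mc
Ordered (correct first, then incorrect): E = mc², E = m, E = mc

- E = mc²: LHS [L^2 M T^-2], RHS [L^2 M T^-2] → correct ✓
- E = m: LHS [L^2 M T^-2], RHS [M] → incorrect ✗
- E = mc: LHS [L^2 M T^-2], RHS [L M T^-1] → incorrect ✗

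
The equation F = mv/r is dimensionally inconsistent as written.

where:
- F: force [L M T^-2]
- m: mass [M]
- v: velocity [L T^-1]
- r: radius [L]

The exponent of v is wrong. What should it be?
The exponent of v should be 2: F = mv^2/r

The LHS F has dimensions [L M T^-2]; v has dimensions [L T^-1].
As written, the RHS mv/r (exponent 1 on v) has dimensions [M T^-1], which does not match.
With exponent 2, the RHS mv^2/r has dimensions [L M T^-2], matching the LHS.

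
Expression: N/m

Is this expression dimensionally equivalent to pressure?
No

The expression N/m has dimensions [M T^-2], but pressure has dimensions [L^-1 M T^-2].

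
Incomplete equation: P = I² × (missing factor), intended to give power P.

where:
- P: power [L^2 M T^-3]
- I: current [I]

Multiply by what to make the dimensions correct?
R (resistance), dimensions [I^-2 L^2 M T^-3]

P has dimensions [L^2 M T^-3] and I² has dimensions [I^2].
The missing factor must have dimensions [L^2 M T^-3] / [I^2] = [I^-2 L^2 M T^-3], i.e. resistance (R).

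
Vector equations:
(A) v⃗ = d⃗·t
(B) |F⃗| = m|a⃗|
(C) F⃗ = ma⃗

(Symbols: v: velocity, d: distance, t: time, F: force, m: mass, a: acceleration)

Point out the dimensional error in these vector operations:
(A) v⃗ = d⃗·t

(A) v⃗ = d⃗·t: LHS [L T^-1], RHS [L T] ✗ — velocity is displacement per time; should be d⃗/t
(B) |F⃗| = m|a⃗|: LHS [L M T^-2], RHS [L M T^-2] ✓ — magnitudes of vectors are scalars
(C) F⃗ = ma⃗: LHS [L M T^-2], RHS [L M T^-2] ✓ — Force and acceleration are vectors, mass is a scalar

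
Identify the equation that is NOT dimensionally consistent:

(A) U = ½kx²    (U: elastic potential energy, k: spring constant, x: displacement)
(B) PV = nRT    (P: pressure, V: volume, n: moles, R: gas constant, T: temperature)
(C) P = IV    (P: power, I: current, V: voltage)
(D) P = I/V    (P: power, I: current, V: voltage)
(D) P = I/V

The equation (D) P = I/V is dimensionally incorrect.

LHS (P): [L^2 M T^-3]
RHS (I/V): [I^2 L^-2 M^-1 T^3] ✗

The dimensions do not match. The other three equations balance.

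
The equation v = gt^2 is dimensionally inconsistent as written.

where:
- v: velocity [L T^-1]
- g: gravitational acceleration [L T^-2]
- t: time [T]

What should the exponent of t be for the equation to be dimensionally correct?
The exponent of t should be 1: v = gt

The LHS v has dimensions [L T^-1]; t has dimensions [T].
As written, the RHS gt^2 (exponent 2 on t) has dimensions [L], which does not match.
With exponent 1, the RHS gt has dimensions [L T^-1], matching the LHS.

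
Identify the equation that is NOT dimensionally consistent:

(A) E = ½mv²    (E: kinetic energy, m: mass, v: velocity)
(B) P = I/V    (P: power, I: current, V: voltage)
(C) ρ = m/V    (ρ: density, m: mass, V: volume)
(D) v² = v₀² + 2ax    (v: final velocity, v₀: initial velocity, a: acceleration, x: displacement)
(B) P = I/V

The equation (B) P = I/V is dimensionally incorrect.

LHS (P): [L^2 M T^-3]
RHS (I/V): [I^2 L^-2 M^-1 T^3] ✗

The dimensions do not match. The other three equations balance.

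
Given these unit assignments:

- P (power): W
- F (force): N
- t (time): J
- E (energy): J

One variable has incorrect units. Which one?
t

The variable t (time) should have units s, not J.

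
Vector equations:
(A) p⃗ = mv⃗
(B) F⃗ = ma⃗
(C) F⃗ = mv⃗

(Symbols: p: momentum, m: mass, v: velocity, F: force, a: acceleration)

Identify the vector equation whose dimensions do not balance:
(C) F⃗ = mv⃗

(A) p⃗ = mv⃗: LHS [L M T^-1], RHS [L M T^-1] ✓ — mass (scalar) times velocity (vector)
(B) F⃗ = ma⃗: LHS [L M T^-2], RHS [L M T^-2] ✓ — Force and acceleration are vectors, mass is a scalar
(C) F⃗ = mv⃗: LHS [L M T^-2], RHS [L M T^-1] ✗ — mass times velocity is momentum, not force; should be ma⃗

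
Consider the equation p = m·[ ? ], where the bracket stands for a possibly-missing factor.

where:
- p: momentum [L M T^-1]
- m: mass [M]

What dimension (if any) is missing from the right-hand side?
[L T^-1] — velocity (e.g. v)

p has dimensions [L M T^-1]; m has dimensions [M].
The bracketed factor must supply [L M T^-1] / [M] = [L T^-1].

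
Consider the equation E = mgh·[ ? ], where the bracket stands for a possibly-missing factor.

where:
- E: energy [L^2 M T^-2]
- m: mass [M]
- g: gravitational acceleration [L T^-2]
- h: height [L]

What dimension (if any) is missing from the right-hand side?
Nothing is missing — the bracketed factor must be dimensionless.

E has dimensions [L^2 M T^-2] and mgh already has dimensions [L^2 M T^-2], so E = mgh is dimensionally complete.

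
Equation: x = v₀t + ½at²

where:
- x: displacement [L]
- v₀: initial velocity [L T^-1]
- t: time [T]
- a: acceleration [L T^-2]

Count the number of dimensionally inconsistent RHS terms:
0

LHS x: [L]
- v₀t: [L] ✓
- ½at²: [L] ✓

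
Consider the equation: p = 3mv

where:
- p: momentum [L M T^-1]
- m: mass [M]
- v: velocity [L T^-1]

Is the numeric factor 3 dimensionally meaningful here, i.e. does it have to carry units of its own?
No

p has dimensions [L M T^-1] and mv already has dimensions [L M T^-1], so the equation balances without 3 contributing any dimensions. 3 is a pure (dimensionless) number; changing or removing it would not affect dimensional consistency.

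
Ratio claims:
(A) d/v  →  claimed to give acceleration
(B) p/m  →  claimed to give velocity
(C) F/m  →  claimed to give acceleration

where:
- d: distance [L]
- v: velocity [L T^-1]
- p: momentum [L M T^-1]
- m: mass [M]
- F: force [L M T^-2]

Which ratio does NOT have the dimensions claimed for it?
(A) d/v does not give acceleration

(A) d/v: [T] ≠ acceleration [L T^-2] ✗
(B) p/m: [L T^-1] = velocity [L T^-1] ✓
(C) F/m: [L T^-2] = acceleration [L T^-2] ✓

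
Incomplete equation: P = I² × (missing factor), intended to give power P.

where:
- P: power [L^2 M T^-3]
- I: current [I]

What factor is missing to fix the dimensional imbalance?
R (resistance), dimensions [I^-2 L^2 M T^-3]

P has dimensions [L^2 M T^-3] and I² has dimensions [I^2].
The missing factor must have dimensions [L^2 M T^-3] / [I^2] = [I^-2 L^2 M T^-3], i.e. resistance (R).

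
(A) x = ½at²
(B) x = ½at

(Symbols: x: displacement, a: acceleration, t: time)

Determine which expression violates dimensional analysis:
(B)

(A) x = ½at²: LHS [L], RHS [L] ✓
(B) x = ½at: LHS [L], RHS [L T^-1] ✗

Expression (B) x = ½at is dimensionally incorrect.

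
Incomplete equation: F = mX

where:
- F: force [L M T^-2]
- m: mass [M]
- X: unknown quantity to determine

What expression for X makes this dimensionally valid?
X = a (acceleration), dimensions [L T^-2]

F has dimensions [L M T^-2]; the rest of the RHS (m) has dimensions [M].
So X must have dimensions [L T^-2] — X = a (acceleration).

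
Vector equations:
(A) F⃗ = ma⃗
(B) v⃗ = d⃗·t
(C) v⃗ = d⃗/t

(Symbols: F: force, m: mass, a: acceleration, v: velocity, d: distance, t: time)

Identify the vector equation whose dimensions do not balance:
(B) v⃗ = d⃗·t

(A) F⃗ = ma⃗: LHS [L M T^-2], RHS [L M T^-2] ✓ — Force and acceleration are vectors, mass is a scalar
(B) v⃗ = d⃗·t: LHS [L T^-1], RHS [L T] ✗ — velocity is displacement per time; should be d⃗/t
(C) v⃗ = d⃗/t: LHS [L T^-1], RHS [L T^-1] ✓ — displacement (vector) divided by time (scalar)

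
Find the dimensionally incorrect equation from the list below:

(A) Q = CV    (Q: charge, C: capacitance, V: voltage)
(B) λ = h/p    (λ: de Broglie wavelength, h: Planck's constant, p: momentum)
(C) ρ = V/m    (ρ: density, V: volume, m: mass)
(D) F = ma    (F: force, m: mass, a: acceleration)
(C) ρ = V/m

The equation (C) ρ = V/m is dimensionally incorrect.

LHS (ρ): [L^-3 M]
RHS (V/m): [L^3 M^-1] ✗

The dimensions do not match. The other three equations balance.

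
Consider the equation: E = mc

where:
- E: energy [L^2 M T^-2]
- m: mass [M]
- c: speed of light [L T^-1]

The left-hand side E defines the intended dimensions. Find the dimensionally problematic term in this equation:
The right-hand side term mc

E has dimensions [L^2 M T^-2], but mc has dimensions [L M T^-1], so the term mc is dimensionally wrong for E.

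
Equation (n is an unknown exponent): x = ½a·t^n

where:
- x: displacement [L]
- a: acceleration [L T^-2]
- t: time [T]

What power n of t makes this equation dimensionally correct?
n = 2

x has dimensions [L]; t has dimensions [T].
The rest of the RHS has dimensions [L T^-2], so t^n must supply [T^2].
With n = 2: ½a·t^2 has dimensions [L], matching the LHS ✓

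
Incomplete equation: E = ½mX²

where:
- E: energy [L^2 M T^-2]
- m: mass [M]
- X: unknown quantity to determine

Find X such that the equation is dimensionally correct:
X = v (velocity), dimensions [L T^-1]

E has dimensions [L^2 M T^-2]; the rest of the RHS (½m) has dimensions [M].
So X² must have dimensions [L^2 T^-2], i.e. X has dimensions [L T^-1] — X = v (velocity).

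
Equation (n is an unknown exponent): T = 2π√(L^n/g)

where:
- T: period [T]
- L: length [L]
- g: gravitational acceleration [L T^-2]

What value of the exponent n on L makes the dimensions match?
n = 1

T has dimensions [T]; L has dimensions [L].
With n = 1: 2π√(L^1/g) has dimensions [T], matching the LHS ✓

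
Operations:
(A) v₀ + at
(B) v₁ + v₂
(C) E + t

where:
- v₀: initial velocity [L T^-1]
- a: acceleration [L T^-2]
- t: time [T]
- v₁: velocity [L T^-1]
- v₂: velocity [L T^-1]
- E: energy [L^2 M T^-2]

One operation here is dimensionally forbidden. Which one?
(C) E + t

(A) v₀ + at: v₀ [L T^-1] and at [L T^-1] — same dimensions ✓
(B) v₁ + v₂: v₁ [L T^-1] and v₂ [L T^-1] — same dimensions ✓
(C) E + t: E [L^2 M T^-2] and t [T] — different dimensions cannot be added/subtracted ✗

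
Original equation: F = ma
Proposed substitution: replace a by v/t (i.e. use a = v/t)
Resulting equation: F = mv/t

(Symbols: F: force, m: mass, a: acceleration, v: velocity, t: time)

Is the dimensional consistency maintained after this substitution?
Yes

[a] = [L T^-2] and [v/t] = [L T^-2]. These match, so the substitution replaces a quantity by one of the same dimensions and the result F = mv/t has LHS [L M T^-2] vs RHS [L M T^-2] — still consistent.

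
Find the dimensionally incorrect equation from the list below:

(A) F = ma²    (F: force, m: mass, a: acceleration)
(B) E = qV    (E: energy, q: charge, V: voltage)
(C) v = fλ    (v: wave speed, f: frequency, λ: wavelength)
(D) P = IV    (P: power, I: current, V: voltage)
(A) F = ma²

The equation (A) F = ma² is dimensionally incorrect.

LHS (F): [L M T^-2]
RHS (ma²): [L^2 M T^-4] ✗

The dimensions do not match. The other three equations balance.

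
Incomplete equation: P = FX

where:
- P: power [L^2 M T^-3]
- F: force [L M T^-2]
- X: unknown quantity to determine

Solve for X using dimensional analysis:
X = v (velocity), dimensions [L T^-1]

P has dimensions [L^2 M T^-3]; the rest of the RHS (F) has dimensions [L M T^-2].
So X must have dimensions [L T^-1] — X = v (velocity).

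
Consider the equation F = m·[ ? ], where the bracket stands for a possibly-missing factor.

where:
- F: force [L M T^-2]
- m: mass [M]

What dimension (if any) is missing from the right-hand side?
[L T^-2] — acceleration (e.g. a)

F has dimensions [L M T^-2]; m has dimensions [M].
The bracketed factor must supply [L M T^-2] / [M] = [L T^-2].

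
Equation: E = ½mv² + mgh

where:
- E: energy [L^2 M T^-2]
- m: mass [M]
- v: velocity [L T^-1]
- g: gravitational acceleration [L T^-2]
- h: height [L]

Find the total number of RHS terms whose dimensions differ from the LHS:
0

LHS E: [L^2 M T^-2]
- ½mv²: [L^2 M T^-2] ✓
- mgh: [L^2 M T^-2] ✓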